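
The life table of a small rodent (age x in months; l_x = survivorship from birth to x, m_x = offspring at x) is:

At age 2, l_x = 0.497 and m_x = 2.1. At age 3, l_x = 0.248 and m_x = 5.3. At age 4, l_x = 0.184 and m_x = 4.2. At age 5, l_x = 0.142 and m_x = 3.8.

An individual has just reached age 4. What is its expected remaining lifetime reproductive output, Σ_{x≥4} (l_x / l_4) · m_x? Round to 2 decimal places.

7.13

l_4 = 0.184. Conditional survival from age 4 to x is l_x / l_4.
  x=4: (0.184/0.184) × 4.2 = 4.2000
  x=5: (0.142/0.184) × 3.8 = 2.9326
Sum = 4.2000 + 2.9326 = 7.1326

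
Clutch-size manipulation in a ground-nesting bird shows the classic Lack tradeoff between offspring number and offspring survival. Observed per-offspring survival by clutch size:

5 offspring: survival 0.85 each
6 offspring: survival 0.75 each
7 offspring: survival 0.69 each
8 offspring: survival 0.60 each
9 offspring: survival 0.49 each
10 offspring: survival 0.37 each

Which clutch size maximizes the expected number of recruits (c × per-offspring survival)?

7

Expected recruits = c × s(c):
  c=5: 5 × 0.85 = 4.250
  c=6: 6 × 0.75 = 4.500
  c=7: 7 × 0.69 = 4.830
  c=8: 8 × 0.60 = 4.800
  c=9: 9 × 0.49 = 4.410
  c=10: 10 × 0.37 = 3.700
Maximum at c = 7 (4.830 recruits).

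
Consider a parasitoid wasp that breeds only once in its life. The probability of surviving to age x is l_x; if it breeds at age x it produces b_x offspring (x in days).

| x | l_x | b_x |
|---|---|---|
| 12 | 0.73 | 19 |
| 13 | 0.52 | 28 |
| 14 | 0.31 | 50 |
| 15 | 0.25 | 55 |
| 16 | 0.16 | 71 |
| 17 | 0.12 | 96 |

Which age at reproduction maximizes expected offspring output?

14

Expected offspring if breeding at age x = l_x × b_x:
  age 12: 0.73 × 19 = 13.870
  age 13: 0.52 × 28 = 14.560
  age 14: 0.31 × 50 = 15.500
  age 15: 0.25 × 55 = 13.750
  age 16: 0.16 × 71 = 11.360
  age 17: 0.12 × 96 = 11.520
Maximum at age 14 (15.500).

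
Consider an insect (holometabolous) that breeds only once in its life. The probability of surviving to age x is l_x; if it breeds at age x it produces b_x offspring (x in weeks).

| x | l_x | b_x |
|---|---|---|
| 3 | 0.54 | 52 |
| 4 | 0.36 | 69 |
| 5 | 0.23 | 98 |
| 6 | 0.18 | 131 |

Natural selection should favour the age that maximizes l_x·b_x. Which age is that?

Expected offspring if breeding at age x = l_x × b_x:
  age 3: 0.54 × 52 = 28.080
  age 4: 0.36 × 69 = 24.840
  age 5: 0.23 × 98 = 22.540
  age 6: 0.18 × 131 = 23.580
Maximum at age 3 (28.080).

3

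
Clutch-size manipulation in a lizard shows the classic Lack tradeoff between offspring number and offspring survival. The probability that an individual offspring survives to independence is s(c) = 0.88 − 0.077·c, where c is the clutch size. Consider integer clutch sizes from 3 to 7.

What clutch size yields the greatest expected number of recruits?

Expected recruits = c × s(c):
  c=3: 3 × 0.649 = 1.947
  c=4: 4 × 0.572 = 2.288
  c=5: 5 × 0.495 = 2.475
  c=6: 6 × 0.418 = 2.508
  c=7: 7 × 0.341 = 2.387
Maximum at c = 6 (2.508 recruits).

6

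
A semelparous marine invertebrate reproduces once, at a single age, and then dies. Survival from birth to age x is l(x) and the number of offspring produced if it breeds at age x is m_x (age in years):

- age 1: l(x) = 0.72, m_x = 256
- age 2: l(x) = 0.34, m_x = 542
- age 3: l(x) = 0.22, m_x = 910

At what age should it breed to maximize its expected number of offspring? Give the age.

Expected offspring if breeding at age x = l(x) × m_x:
  age 1: 0.72 × 256 = 184.320
  age 2: 0.34 × 542 = 184.280
  age 3: 0.22 × 910 = 200.200
Maximum at age 3 (200.200).

3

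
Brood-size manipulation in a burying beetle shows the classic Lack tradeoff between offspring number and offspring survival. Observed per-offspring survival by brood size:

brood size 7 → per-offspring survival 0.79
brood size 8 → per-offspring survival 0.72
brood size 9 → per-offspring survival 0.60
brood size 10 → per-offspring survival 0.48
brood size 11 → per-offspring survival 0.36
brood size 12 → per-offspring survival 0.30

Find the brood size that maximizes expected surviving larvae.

8

Expected surviving larvae = c × s(c):
  c=7: 7 × 0.79 = 5.530
  c=8: 8 × 0.72 = 5.760
  c=9: 9 × 0.60 = 5.400
  c=10: 10 × 0.48 = 4.800
  c=11: 11 × 0.36 = 3.960
  c=12: 12 × 0.30 = 3.600
Maximum at c = 8 (5.760 surviving larvae).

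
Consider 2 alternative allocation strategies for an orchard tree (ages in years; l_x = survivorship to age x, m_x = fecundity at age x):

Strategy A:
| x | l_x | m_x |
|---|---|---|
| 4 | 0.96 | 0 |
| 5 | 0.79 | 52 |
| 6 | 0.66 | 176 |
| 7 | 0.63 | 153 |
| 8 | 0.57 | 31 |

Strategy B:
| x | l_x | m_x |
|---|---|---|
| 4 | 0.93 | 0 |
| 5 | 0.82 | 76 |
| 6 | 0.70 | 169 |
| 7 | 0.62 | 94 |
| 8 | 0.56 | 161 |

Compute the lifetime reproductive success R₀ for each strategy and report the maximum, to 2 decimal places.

329.06

Strategy A: R₀ = 0.96×0 + 0.79×52 + 0.66×176 + 0.63×153 + 0.57×31 = 271.3000
Strategy B: R₀ = 0.93×0 + 0.82×76 + 0.70×169 + 0.62×94 + 0.56×161 = 329.0600
Highest R₀: strategy B with 329.0600.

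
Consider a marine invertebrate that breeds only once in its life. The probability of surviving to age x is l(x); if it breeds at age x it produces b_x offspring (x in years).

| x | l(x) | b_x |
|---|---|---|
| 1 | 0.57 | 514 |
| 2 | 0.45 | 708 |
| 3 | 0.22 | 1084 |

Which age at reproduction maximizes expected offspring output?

Expected offspring if breeding at age x = l(x) × b_x:
  age 1: 0.57 × 514 = 292.980
  age 2: 0.45 × 708 = 318.600
  age 3: 0.22 × 1084 = 238.480
Maximum at age 2 (318.600).

2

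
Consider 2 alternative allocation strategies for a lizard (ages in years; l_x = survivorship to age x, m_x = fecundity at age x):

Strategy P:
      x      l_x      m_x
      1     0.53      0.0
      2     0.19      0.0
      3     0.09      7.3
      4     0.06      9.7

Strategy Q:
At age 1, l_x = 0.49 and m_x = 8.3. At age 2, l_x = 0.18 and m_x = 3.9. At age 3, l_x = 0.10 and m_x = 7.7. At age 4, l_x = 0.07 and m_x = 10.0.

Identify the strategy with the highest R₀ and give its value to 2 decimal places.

Strategy P: R₀ = 0.53×0.0 + 0.19×0.0 + 0.09×7.3 + 0.06×9.7 = 1.2390
Strategy Q: R₀ = 0.49×8.3 + 0.18×3.9 + 0.10×7.7 + 0.07×10.0 = 6.2390
Highest R₀: strategy Q with 6.2390.

6.24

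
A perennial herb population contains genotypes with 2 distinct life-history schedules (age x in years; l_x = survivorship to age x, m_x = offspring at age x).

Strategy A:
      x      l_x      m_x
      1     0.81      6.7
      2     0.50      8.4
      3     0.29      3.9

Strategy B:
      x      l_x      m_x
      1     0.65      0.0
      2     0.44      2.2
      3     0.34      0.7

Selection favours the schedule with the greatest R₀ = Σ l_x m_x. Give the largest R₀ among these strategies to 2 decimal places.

10.76

Strategy A: R₀ = 0.81×6.7 + 0.50×8.4 + 0.29×3.9 = 10.7580
Strategy B: R₀ = 0.65×0.0 + 0.44×2.2 + 0.34×0.7 = 1.2060
Highest R₀: strategy A with 10.7580.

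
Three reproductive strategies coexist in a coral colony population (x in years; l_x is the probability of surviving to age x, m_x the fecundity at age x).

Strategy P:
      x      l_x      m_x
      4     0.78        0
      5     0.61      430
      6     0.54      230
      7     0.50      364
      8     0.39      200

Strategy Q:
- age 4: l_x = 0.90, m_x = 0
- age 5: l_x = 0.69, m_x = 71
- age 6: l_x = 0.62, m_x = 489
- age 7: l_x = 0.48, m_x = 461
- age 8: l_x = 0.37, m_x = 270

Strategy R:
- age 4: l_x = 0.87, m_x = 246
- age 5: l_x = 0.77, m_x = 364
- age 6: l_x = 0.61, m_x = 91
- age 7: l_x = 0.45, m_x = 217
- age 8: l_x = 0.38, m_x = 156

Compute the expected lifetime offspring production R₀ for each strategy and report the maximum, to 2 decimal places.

Strategy P: R₀ = 0.78×0 + 0.61×430 + 0.54×230 + 0.50×364 + 0.39×200 = 646.5000
Strategy Q: R₀ = 0.90×0 + 0.69×71 + 0.62×489 + 0.48×461 + 0.37×270 = 673.3500
Strategy R: R₀ = 0.87×246 + 0.77×364 + 0.61×91 + 0.45×217 + 0.38×156 = 706.7400
Highest R₀: strategy R with 706.7400.

706.74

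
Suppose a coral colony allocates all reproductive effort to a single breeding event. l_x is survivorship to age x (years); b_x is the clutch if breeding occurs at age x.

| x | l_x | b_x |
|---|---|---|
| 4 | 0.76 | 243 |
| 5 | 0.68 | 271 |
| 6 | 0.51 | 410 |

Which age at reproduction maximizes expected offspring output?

6

Expected offspring if breeding at age x = l_x × b_x:
  age 4: 0.76 × 243 = 184.680
  age 5: 0.68 × 271 = 184.280
  age 6: 0.51 × 410 = 209.100
Maximum at age 6 (209.100).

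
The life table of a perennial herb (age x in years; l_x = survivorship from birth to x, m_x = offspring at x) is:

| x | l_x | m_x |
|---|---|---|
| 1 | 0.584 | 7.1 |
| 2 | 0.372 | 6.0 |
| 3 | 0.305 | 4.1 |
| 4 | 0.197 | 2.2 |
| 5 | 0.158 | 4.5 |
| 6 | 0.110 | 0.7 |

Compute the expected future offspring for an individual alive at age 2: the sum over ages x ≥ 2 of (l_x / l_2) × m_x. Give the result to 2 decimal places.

l_2 = 0.372. Conditional survival from age 2 to x is l_x / l_2.
  x=2: (0.372/0.372) × 6.0 = 6.0000
  x=3: (0.305/0.372) × 4.1 = 3.3616
  x=4: (0.197/0.372) × 2.2 = 1.1651
  x=5: (0.158/0.372) × 4.5 = 1.9113
  x=6: (0.110/0.372) × 0.7 = 0.2070
Sum = 6.0000 + 3.3616 + 1.1651 + 1.9113 + 0.2070 = 12.6449

12.64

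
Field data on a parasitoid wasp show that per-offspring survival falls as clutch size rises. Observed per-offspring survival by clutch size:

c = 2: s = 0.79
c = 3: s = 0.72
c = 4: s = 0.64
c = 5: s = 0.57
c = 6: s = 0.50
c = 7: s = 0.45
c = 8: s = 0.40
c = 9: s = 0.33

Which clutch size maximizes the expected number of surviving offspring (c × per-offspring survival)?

8

Expected surviving offspring = c × s(c):
  c=2: 2 × 0.79 = 1.580
  c=3: 3 × 0.72 = 2.160
  c=4: 4 × 0.64 = 2.560
  c=5: 5 × 0.57 = 2.850
  c=6: 6 × 0.50 = 3.000
  c=7: 7 × 0.45 = 3.150
  c=8: 8 × 0.40 = 3.200
  c=9: 9 × 0.33 = 2.970
Maximum at c = 8 (3.200 surviving offspring).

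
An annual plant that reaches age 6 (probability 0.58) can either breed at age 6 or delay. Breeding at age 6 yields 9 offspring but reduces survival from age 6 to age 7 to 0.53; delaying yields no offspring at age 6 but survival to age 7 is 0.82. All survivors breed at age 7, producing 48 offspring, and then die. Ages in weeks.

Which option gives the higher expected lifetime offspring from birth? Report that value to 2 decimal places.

breed at age 6: R₀ = 0.58 × (9 + 0.53 × 48) = 0.58 × 34.4400 = 19.9752
delay to age 7: R₀ = 0.58 × (0.82 × 48) = 0.58 × 39.3600 = 22.8288
Higher: delay to age 7 (22.8288).

22.83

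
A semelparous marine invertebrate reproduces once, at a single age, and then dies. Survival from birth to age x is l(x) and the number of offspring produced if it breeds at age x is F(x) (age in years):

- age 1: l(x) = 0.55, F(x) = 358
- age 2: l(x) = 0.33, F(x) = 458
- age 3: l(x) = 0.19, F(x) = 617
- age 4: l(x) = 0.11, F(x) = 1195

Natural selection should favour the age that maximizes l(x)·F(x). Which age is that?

Expected offspring if breeding at age x = l(x) × F(x):
  age 1: 0.55 × 358 = 196.900
  age 2: 0.33 × 458 = 151.140
  age 3: 0.19 × 617 = 117.230
  age 4: 0.11 × 1195 = 131.450
Maximum at age 1 (196.900).

1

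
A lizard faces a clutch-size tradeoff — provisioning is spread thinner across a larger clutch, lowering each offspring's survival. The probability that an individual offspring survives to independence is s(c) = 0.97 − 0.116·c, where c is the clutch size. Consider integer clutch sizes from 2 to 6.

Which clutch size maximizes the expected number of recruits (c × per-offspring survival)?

Expected recruits = c × s(c):
  c=2: 2 × 0.738 = 1.476
  c=3: 3 × 0.622 = 1.866
  c=4: 4 × 0.506 = 2.024
  c=5: 5 × 0.390 = 1.950
  c=6: 6 × 0.274 = 1.644
Maximum at c = 4 (2.024 recruits).

4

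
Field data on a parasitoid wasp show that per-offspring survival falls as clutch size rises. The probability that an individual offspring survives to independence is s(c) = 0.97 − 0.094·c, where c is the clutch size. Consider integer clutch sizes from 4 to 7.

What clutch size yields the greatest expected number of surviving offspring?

5

Expected surviving offspring = c × s(c):
  c=4: 4 × 0.594 = 2.376
  c=5: 5 × 0.500 = 2.500
  c=6: 6 × 0.406 = 2.436
  c=7: 7 × 0.312 = 2.184
Maximum at c = 5 (2.500 surviving offspring).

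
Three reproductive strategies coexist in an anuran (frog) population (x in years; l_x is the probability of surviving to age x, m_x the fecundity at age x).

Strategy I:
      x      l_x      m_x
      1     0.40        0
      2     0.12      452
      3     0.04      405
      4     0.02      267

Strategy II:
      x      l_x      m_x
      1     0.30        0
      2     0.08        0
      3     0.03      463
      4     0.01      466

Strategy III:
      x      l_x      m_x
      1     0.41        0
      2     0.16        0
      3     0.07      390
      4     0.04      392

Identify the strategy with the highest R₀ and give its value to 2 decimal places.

Strategy I: R₀ = 0.40×0 + 0.12×452 + 0.04×405 + 0.02×267 = 75.7800
Strategy II: R₀ = 0.30×0 + 0.08×0 + 0.03×463 + 0.01×466 = 18.5500
Strategy III: R₀ = 0.41×0 + 0.16×0 + 0.07×390 + 0.04×392 = 42.9800
Highest R₀: strategy I with 75.7800.

75.78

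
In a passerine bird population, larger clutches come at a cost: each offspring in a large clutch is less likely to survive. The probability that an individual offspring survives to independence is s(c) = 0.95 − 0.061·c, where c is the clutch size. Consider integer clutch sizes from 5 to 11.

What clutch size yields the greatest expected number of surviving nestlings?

Expected surviving nestlings = c × s(c):
  c=5: 5 × 0.645 = 3.225
  c=6: 6 × 0.584 = 3.504
  c=7: 7 × 0.523 = 3.661
  c=8: 8 × 0.462 = 3.696
  c=9: 9 × 0.401 = 3.609
  c=10: 10 × 0.340 = 3.400
  c=11: 11 × 0.279 = 3.069
Maximum at c = 8 (3.696 surviving nestlings).

8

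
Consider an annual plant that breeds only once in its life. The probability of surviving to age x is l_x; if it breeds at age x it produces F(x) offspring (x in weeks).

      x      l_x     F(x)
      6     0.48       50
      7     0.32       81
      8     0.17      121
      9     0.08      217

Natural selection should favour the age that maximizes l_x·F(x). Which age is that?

7

Expected offspring if breeding at age x = l_x × F(x):
  age 6: 0.48 × 50 = 24.000
  age 7: 0.32 × 81 = 25.920
  age 8: 0.17 × 121 = 20.570
  age 9: 0.08 × 217 = 17.360
Maximum at age 7 (25.920).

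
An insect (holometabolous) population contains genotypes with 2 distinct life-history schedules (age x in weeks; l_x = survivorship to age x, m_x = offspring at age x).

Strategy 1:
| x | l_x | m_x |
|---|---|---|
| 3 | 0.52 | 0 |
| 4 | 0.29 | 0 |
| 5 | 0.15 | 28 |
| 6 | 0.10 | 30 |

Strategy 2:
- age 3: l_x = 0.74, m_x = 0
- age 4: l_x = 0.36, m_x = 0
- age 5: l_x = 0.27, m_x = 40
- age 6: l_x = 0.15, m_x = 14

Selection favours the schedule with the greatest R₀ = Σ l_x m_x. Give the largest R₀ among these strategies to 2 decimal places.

Strategy 1: R₀ = 0.52×0 + 0.29×0 + 0.15×28 + 0.10×30 = 7.2000
Strategy 2: R₀ = 0.74×0 + 0.36×0 + 0.27×40 + 0.15×14 = 12.9000
Highest R₀: strategy 2 with 12.9000.

12.90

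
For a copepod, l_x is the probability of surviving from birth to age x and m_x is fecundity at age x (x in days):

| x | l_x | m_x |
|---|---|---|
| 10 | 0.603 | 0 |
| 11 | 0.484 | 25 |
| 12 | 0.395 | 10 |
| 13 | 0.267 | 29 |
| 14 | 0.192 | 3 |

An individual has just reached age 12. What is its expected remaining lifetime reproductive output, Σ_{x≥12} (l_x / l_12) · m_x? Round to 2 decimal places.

l_12 = 0.395. Conditional survival from age 12 to x is l_x / l_12.
  x=12: (0.395/0.395) × 10 = 10.0000
  x=13: (0.267/0.395) × 29 = 19.6025
  x=14: (0.192/0.395) × 3 = 1.4582
Sum = 10.0000 + 19.6025 + 1.4582 = 31.0608

31.06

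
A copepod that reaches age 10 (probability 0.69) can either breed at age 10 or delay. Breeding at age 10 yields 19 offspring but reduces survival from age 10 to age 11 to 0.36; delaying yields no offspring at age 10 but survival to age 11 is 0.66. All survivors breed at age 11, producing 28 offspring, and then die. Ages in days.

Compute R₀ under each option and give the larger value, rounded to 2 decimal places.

20.07

breed at age 10: R₀ = 0.69 × (19 + 0.36 × 28) = 0.69 × 29.0800 = 20.0652
delay to age 11: R₀ = 0.69 × (0.66 × 28) = 0.69 × 18.4800 = 12.7512
Higher: breed at age 10 (20.0652).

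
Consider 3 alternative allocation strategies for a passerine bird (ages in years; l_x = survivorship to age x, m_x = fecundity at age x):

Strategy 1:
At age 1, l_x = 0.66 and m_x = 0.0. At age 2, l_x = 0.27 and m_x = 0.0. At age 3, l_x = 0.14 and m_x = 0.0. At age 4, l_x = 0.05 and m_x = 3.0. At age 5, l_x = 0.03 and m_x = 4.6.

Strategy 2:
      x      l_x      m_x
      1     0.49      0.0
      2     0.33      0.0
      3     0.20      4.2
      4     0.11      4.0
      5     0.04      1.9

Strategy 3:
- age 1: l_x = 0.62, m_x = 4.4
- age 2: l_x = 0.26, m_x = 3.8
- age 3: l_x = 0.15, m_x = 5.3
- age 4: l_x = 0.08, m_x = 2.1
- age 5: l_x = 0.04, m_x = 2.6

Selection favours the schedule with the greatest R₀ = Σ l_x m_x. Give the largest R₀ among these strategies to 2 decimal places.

4.78

Strategy 1: R₀ = 0.66×0.0 + 0.27×0.0 + 0.14×0.0 + 0.05×3.0 + 0.03×4.6 = 0.2880
Strategy 2: R₀ = 0.49×0.0 + 0.33×0.0 + 0.20×4.2 + 0.11×4.0 + 0.04×1.9 = 1.3560
Strategy 3: R₀ = 0.62×4.4 + 0.26×3.8 + 0.15×5.3 + 0.08×2.1 + 0.04×2.6 = 4.7830
Highest R₀: strategy 3 with 4.7830.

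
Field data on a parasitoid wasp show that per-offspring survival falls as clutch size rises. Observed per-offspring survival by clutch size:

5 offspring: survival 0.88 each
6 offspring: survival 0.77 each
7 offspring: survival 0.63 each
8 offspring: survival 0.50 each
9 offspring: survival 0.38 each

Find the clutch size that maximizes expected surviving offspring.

Expected surviving offspring = c × s(c):
  c=5: 5 × 0.88 = 4.400
  c=6: 6 × 0.77 = 4.620
  c=7: 7 × 0.63 = 4.410
  c=8: 8 × 0.50 = 4.000
  c=9: 9 × 0.38 = 3.420
Maximum at c = 6 (4.620 surviving offspring).

6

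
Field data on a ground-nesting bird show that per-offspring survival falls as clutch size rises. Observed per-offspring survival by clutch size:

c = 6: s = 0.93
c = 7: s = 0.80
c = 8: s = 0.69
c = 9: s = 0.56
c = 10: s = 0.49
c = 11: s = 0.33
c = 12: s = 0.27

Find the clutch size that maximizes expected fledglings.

Expected fledglings = c × s(c):
  c=6: 6 × 0.93 = 5.580
  c=7: 7 × 0.80 = 5.600
  c=8: 8 × 0.69 = 5.520
  c=9: 9 × 0.56 = 5.040
  c=10: 10 × 0.49 = 4.900
  c=11: 11 × 0.33 = 3.630
  c=12: 12 × 0.27 = 3.240
Maximum at c = 7 (5.600 fledglings).

7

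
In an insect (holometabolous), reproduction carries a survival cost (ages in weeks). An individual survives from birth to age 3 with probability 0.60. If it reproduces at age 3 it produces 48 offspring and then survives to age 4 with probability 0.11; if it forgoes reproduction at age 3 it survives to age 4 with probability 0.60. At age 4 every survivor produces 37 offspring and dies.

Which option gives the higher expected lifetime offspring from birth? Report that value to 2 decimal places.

31.24

breed at age 3: R₀ = 0.60 × (48 + 0.11 × 37) = 0.60 × 52.0700 = 31.2420
delay to age 4: R₀ = 0.60 × (0.60 × 37) = 0.60 × 22.2000 = 13.3200
Higher: breed at age 3 (31.2420).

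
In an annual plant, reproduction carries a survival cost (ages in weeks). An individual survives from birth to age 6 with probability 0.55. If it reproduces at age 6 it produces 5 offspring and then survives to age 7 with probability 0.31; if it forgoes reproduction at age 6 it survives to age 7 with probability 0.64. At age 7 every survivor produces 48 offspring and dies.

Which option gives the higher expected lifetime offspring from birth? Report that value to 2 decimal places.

breed at age 6: R₀ = 0.55 × (5 + 0.31 × 48) = 0.55 × 19.8800 = 10.9340
delay to age 7: R₀ = 0.55 × (0.64 × 48) = 0.55 × 30.7200 = 16.8960
Higher: delay to age 7 (16.8960).

16.90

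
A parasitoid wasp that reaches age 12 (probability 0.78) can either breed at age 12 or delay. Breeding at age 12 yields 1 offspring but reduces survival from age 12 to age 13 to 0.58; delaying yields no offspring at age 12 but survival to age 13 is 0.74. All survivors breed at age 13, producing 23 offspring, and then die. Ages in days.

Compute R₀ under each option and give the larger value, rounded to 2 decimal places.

breed at age 12: R₀ = 0.78 × (1 + 0.58 × 23) = 0.78 × 14.3400 = 11.1852
delay to age 13: R₀ = 0.78 × (0.74 × 23) = 0.78 × 17.0200 = 13.2756
Higher: delay to age 13 (13.2756).

13.28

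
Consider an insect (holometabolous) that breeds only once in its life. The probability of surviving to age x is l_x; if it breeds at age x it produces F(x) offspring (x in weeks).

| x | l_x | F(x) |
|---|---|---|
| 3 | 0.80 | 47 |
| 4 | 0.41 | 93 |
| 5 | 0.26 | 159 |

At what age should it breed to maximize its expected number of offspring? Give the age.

Expected offspring if breeding at age x = l_x × F(x):
  age 3: 0.80 × 47 = 37.600
  age 4: 0.41 × 93 = 38.130
  age 5: 0.26 × 159 = 41.340
Maximum at age 5 (41.340).

5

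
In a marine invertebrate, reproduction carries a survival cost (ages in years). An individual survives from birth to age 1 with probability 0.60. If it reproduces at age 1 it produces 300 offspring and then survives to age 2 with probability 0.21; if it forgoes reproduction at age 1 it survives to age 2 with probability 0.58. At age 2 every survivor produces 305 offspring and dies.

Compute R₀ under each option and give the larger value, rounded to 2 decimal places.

218.43

breed at age 1: R₀ = 0.60 × (300 + 0.21 × 305) = 0.60 × 364.0500 = 218.4300
delay to age 2: R₀ = 0.60 × (0.58 × 305) = 0.60 × 176.9000 = 106.1400
Higher: breed at age 1 (218.4300).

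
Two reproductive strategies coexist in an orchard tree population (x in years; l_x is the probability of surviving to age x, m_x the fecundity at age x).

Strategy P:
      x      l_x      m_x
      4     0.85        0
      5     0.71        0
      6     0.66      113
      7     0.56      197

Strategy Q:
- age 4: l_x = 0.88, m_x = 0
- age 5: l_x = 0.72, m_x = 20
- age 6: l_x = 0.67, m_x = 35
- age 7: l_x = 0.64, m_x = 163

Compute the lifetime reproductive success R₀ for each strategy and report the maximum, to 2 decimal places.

184.90

Strategy P: R₀ = 0.85×0 + 0.71×0 + 0.66×113 + 0.56×197 = 184.9000
Strategy Q: R₀ = 0.88×0 + 0.72×20 + 0.67×35 + 0.64×163 = 142.1700
Highest R₀: strategy P with 184.9000.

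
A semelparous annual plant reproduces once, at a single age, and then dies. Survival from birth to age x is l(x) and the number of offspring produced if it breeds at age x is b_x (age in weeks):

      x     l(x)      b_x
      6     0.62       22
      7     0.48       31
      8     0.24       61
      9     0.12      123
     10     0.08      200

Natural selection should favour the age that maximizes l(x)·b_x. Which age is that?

Expected offspring if breeding at age x = l(x) × b_x:
  age 6: 0.62 × 22 = 13.640
  age 7: 0.48 × 31 = 14.880
  age 8: 0.24 × 61 = 14.640
  age 9: 0.12 × 123 = 14.760
  age 10: 0.08 × 200 = 16.000
Maximum at age 10 (16.000).

10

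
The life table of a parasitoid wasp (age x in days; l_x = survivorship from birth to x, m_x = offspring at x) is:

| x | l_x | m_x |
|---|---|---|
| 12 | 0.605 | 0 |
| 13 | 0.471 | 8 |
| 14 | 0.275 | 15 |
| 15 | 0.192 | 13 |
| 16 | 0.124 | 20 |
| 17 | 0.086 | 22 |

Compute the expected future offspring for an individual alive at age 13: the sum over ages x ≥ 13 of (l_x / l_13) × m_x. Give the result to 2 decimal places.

31.34

l_13 = 0.471. Conditional survival from age 13 to x is l_x / l_13.
  x=13: (0.471/0.471) × 8 = 8.0000
  x=14: (0.275/0.471) × 15 = 8.7580
  x=15: (0.192/0.471) × 13 = 5.2994
  x=16: (0.124/0.471) × 20 = 5.2654
  x=17: (0.086/0.471) × 22 = 4.0170
Sum = 8.0000 + 8.7580 + 5.2994 + 5.2654 + 4.0170 = 31.3397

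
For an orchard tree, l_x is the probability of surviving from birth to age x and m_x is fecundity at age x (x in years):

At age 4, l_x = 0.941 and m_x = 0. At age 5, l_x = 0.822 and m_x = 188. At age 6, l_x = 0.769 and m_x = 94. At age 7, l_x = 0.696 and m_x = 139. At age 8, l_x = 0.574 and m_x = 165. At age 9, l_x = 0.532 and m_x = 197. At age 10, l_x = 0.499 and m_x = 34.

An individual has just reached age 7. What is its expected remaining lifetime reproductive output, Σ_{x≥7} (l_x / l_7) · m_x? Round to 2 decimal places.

l_7 = 0.696. Conditional survival from age 7 to x is l_x / l_7.
  x=7: (0.696/0.696) × 139 = 139.0000
  x=8: (0.574/0.696) × 165 = 136.0776
  x=9: (0.532/0.696) × 197 = 150.5805
  x=10: (0.499/0.696) × 34 = 24.3764
Sum = 139.0000 + 136.0776 + 150.5805 + 24.3764 = 450.0345

450.03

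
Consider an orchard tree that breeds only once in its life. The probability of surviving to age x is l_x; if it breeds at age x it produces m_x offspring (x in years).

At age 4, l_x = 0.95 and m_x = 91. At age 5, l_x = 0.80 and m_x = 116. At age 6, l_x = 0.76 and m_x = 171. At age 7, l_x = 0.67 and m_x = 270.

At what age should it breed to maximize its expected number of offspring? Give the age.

Expected offspring if breeding at age x = l_x × m_x:
  age 4: 0.95 × 91 = 86.450
  age 5: 0.80 × 116 = 92.800
  age 6: 0.76 × 171 = 129.960
  age 7: 0.67 × 270 = 180.900
Maximum at age 7 (180.900).

7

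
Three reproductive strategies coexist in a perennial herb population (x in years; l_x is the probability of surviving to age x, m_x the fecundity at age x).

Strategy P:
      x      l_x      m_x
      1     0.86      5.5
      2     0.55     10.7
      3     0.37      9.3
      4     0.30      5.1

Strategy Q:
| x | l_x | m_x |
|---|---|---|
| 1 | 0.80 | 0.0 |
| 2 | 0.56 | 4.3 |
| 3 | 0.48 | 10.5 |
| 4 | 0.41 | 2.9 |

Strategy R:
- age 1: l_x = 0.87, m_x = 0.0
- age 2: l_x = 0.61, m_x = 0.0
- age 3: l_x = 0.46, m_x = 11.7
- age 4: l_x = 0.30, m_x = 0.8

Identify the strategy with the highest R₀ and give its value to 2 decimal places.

15.59

Strategy P: R₀ = 0.86×5.5 + 0.55×10.7 + 0.37×9.3 + 0.30×5.1 = 15.5860
Strategy Q: R₀ = 0.80×0.0 + 0.56×4.3 + 0.48×10.5 + 0.41×2.9 = 8.6370
Strategy R: R₀ = 0.87×0.0 + 0.61×0.0 + 0.46×11.7 + 0.30×0.8 = 5.6220
Highest R₀: strategy P with 15.5860.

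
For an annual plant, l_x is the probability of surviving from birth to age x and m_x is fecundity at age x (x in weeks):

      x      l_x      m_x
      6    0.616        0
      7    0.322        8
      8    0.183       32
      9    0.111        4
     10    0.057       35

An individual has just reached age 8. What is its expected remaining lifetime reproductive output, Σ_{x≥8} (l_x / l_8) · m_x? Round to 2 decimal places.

l_8 = 0.183. Conditional survival from age 8 to x is l_x / l_8.
  x=8: (0.183/0.183) × 32 = 32.0000
  x=9: (0.111/0.183) × 4 = 2.4262
  x=10: (0.057/0.183) × 35 = 10.9016
Sum = 32.0000 + 2.4262 + 10.9016 = 45.3279

45.33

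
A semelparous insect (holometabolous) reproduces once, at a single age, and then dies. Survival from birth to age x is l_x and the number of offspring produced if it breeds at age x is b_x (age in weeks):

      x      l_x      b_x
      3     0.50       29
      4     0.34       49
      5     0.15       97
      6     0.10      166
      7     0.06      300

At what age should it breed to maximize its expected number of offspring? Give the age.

Expected offspring if breeding at age x = l_x × b_x:
  age 3: 0.50 × 29 = 14.500
  age 4: 0.34 × 49 = 16.660
  age 5: 0.15 × 97 = 14.550
  age 6: 0.10 × 166 = 16.600
  age 7: 0.06 × 300 = 18.000
Maximum at age 7 (18.000).

7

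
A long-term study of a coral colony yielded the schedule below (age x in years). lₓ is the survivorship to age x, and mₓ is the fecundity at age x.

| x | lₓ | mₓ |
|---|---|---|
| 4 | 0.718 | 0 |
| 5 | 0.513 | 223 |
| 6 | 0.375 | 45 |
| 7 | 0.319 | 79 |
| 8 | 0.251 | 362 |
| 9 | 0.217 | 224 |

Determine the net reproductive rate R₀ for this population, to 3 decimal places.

295.945

R₀ = Σ lₓ mₓ:
  age 4: 0.718 × 0 = 0.0000
  age 5: 0.513 × 223 = 114.3990
  age 6: 0.375 × 45 = 16.8750
  age 7: 0.319 × 79 = 25.2010
  age 8: 0.251 × 362 = 90.8620
  age 9: 0.217 × 224 = 48.6080
R₀ = 0.0000 + 114.3990 + 16.8750 + 25.2010 + 90.8620 + 48.6080 = 295.9450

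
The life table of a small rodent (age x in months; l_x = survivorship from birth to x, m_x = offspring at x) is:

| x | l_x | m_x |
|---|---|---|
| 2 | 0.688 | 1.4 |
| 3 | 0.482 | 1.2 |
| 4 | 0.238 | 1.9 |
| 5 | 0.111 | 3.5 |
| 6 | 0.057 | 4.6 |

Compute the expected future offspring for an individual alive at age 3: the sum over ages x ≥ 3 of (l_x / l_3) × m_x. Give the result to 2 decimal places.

l_3 = 0.482. Conditional survival from age 3 to x is l_x / l_3.
  x=3: (0.482/0.482) × 1.2 = 1.2000
  x=4: (0.238/0.482) × 1.9 = 0.9382
  x=5: (0.111/0.482) × 3.5 = 0.8060
  x=6: (0.057/0.482) × 4.6 = 0.5440
Sum = 1.2000 + 0.9382 + 0.8060 + 0.5440 = 3.4882

3.49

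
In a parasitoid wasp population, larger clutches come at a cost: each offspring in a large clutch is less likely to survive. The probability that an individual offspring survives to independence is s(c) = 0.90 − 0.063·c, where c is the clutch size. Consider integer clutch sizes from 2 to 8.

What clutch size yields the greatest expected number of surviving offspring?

Expected surviving offspring = c × s(c):
  c=2: 2 × 0.774 = 1.548
  c=3: 3 × 0.711 = 2.133
  c=4: 4 × 0.648 = 2.592
  c=5: 5 × 0.585 = 2.925
  c=6: 6 × 0.522 = 3.132
  c=7: 7 × 0.459 = 3.213
  c=8: 8 × 0.396 = 3.168
Maximum at c = 7 (3.213 surviving offspring).

7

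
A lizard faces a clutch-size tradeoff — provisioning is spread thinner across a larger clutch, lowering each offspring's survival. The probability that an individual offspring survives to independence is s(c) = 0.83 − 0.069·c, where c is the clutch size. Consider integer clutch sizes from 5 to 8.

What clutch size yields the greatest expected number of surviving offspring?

6

Expected surviving offspring = c × s(c):
  c=5: 5 × 0.485 = 2.425
  c=6: 6 × 0.416 = 2.496
  c=7: 7 × 0.347 = 2.429
  c=8: 8 × 0.278 = 2.224
Maximum at c = 6 (2.496 surviving offspring).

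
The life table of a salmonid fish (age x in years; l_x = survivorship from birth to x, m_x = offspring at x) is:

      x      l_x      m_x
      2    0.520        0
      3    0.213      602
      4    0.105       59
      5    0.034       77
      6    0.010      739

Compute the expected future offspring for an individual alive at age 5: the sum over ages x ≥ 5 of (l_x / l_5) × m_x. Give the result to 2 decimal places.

l_5 = 0.034. Conditional survival from age 5 to x is l_x / l_5.
  x=5: (0.034/0.034) × 77 = 77.0000
  x=6: (0.010/0.034) × 739 = 217.3529
Sum = 77.0000 + 217.3529 = 294.3529

294.35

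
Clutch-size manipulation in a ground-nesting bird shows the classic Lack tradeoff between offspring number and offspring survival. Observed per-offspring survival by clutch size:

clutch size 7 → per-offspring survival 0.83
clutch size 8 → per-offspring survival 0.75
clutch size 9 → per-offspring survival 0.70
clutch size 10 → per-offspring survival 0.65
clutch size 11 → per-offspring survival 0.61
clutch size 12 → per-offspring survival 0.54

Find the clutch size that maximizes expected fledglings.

Expected fledglings = c × s(c):
  c=7: 7 × 0.83 = 5.810
  c=8: 8 × 0.75 = 6.000
  c=9: 9 × 0.70 = 6.300
  c=10: 10 × 0.65 = 6.500
  c=11: 11 × 0.61 = 6.710
  c=12: 12 × 0.54 = 6.480
Maximum at c = 11 (6.710 fledglings).

11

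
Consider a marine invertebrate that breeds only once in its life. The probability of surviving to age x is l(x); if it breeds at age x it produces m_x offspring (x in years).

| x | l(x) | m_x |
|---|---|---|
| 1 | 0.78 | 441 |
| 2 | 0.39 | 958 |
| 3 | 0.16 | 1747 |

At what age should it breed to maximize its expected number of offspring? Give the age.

2

Expected offspring if breeding at age x = l(x) × m_x:
  age 1: 0.78 × 441 = 343.980
  age 2: 0.39 × 958 = 373.620
  age 3: 0.16 × 1747 = 279.520
Maximum at age 2 (373.620).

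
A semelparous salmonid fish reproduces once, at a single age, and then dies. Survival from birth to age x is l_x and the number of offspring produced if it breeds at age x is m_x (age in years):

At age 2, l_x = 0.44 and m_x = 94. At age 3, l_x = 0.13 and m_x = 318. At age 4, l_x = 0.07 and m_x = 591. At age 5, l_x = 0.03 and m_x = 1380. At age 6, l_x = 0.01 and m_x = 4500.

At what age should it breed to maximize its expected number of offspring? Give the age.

Expected offspring if breeding at age x = l_x × m_x:
  age 2: 0.44 × 94 = 41.360
  age 3: 0.13 × 318 = 41.340
  age 4: 0.07 × 591 = 41.370
  age 5: 0.03 × 1380 = 41.400
  age 6: 0.01 × 4500 = 45.000
Maximum at age 6 (45.000).

6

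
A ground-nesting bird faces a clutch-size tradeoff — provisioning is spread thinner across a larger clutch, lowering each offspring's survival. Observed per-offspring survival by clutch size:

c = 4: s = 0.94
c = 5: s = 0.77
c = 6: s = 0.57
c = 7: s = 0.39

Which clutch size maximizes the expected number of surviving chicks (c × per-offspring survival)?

5

Expected surviving chicks = c × s(c):
  c=4: 4 × 0.94 = 3.760
  c=5: 5 × 0.77 = 3.850
  c=6: 6 × 0.57 = 3.420
  c=7: 7 × 0.39 = 2.730
Maximum at c = 5 (3.850 surviving chicks).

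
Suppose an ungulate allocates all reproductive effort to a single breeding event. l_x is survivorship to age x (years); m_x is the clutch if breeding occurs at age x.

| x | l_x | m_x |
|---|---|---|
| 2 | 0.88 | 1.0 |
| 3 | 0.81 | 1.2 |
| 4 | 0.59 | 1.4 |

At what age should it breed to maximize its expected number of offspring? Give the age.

3

Expected offspring if breeding at age x = l_x × m_x:
  age 2: 0.88 × 1.0 = 0.880
  age 3: 0.81 × 1.2 = 0.972
  age 4: 0.59 × 1.4 = 0.826
Maximum at age 3 (0.972).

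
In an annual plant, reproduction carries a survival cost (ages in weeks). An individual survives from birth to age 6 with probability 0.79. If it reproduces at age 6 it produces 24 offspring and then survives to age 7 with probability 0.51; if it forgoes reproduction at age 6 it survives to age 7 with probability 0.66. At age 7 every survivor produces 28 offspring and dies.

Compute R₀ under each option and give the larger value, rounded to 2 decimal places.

30.24

breed at age 6: R₀ = 0.79 × (24 + 0.51 × 28) = 0.79 × 38.2800 = 30.2412
delay to age 7: R₀ = 0.79 × (0.66 × 28) = 0.79 × 18.4800 = 14.5992
Higher: breed at age 6 (30.2412).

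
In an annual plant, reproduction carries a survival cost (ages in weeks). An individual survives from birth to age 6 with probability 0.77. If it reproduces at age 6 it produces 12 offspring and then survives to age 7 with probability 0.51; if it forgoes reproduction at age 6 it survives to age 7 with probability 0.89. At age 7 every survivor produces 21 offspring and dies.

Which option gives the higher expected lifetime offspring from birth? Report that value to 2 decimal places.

17.49

breed at age 6: R₀ = 0.77 × (12 + 0.51 × 21) = 0.77 × 22.7100 = 17.4867
delay to age 7: R₀ = 0.77 × (0.89 × 21) = 0.77 × 18.6900 = 14.3913
Higher: breed at age 6 (17.4867).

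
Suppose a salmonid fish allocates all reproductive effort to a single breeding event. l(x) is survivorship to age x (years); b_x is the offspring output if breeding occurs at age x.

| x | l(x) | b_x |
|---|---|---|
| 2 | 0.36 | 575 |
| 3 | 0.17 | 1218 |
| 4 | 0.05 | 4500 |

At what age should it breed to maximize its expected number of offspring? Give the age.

4

Expected offspring if breeding at age x = l(x) × b_x:
  age 2: 0.36 × 575 = 207.000
  age 3: 0.17 × 1218 = 207.060
  age 4: 0.05 × 4500 = 225.000
Maximum at age 4 (225.000).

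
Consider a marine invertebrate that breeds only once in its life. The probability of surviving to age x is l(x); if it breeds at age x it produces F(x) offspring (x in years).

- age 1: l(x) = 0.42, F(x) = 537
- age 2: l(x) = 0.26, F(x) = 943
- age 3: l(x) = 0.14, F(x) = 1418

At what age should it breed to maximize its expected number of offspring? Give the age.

Expected offspring if breeding at age x = l(x) × F(x):
  age 1: 0.42 × 537 = 225.540
  age 2: 0.26 × 943 = 245.180
  age 3: 0.14 × 1418 = 198.520
Maximum at age 2 (245.180).

2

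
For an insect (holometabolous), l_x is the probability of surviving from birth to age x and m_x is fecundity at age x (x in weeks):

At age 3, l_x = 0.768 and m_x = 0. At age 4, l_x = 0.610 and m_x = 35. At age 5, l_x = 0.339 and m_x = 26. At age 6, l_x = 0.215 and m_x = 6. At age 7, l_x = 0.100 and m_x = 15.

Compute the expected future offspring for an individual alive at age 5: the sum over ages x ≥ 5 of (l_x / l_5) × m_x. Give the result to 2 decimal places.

l_5 = 0.339. Conditional survival from age 5 to x is l_x / l_5.
  x=5: (0.339/0.339) × 26 = 26.0000
  x=6: (0.215/0.339) × 6 = 3.8053
  x=7: (0.100/0.339) × 15 = 4.4248
Sum = 26.0000 + 3.8053 + 4.4248 = 34.2301

34.23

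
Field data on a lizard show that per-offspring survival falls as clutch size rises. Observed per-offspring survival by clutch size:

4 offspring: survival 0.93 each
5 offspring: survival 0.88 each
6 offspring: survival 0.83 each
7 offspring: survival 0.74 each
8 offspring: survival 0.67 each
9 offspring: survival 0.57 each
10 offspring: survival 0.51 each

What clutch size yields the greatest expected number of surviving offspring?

Expected surviving offspring = c × s(c):
  c=4: 4 × 0.93 = 3.720
  c=5: 5 × 0.88 = 4.400
  c=6: 6 × 0.83 = 4.980
  c=7: 7 × 0.74 = 5.180
  c=8: 8 × 0.67 = 5.360
  c=9: 9 × 0.57 = 5.130
  c=10: 10 × 0.51 = 5.100
Maximum at c = 8 (5.360 surviving offspring).

8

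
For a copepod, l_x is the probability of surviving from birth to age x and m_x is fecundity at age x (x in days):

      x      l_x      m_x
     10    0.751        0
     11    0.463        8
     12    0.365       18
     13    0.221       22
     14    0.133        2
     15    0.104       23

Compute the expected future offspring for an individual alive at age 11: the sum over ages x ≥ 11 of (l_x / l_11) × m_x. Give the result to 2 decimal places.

38.43

l_11 = 0.463. Conditional survival from age 11 to x is l_x / l_11.
  x=11: (0.463/0.463) × 8 = 8.0000
  x=12: (0.365/0.463) × 18 = 14.1901
  x=13: (0.221/0.463) × 22 = 10.5011
  x=14: (0.133/0.463) × 2 = 0.5745
  x=15: (0.104/0.463) × 23 = 5.1663
Sum = 8.0000 + 14.1901 + 10.5011 + 0.5745 + 5.1663 = 38.4320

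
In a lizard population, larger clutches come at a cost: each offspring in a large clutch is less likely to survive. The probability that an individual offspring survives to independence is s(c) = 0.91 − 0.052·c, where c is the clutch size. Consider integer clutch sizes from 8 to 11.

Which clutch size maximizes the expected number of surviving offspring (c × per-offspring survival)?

Expected surviving offspring = c × s(c):
  c=8: 8 × 0.494 = 3.952
  c=9: 9 × 0.442 = 3.978
  c=10: 10 × 0.390 = 3.900
  c=11: 11 × 0.338 = 3.718
Maximum at c = 9 (3.978 surviving offspring).

9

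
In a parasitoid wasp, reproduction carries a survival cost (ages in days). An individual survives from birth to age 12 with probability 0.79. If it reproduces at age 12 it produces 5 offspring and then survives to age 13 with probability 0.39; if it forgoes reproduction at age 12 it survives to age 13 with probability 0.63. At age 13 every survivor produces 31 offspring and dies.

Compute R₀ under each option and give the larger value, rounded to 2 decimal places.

15.43

breed at age 12: R₀ = 0.79 × (5 + 0.39 × 31) = 0.79 × 17.0900 = 13.5011
delay to age 13: R₀ = 0.79 × (0.63 × 31) = 0.79 × 19.5300 = 15.4287
Higher: delay to age 13 (15.4287).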